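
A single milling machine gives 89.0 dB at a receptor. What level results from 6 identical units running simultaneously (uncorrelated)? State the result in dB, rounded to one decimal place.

96.8 dB

L_total = L₁ + 10·log₁₀ N for N identical incoherent sources.
L_total = 89.0 + 10·log₁₀(6) = 89.0 + 7.782 = 96.78 dB.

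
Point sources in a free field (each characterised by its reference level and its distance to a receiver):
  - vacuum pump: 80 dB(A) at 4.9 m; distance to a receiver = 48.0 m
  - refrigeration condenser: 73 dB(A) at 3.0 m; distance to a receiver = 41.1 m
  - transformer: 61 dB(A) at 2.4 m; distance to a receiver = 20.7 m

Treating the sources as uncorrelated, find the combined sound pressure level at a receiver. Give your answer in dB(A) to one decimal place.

First find each source's level at the receiver (point-source: −20·log₁₀(r/r_ref)), then combine on an intensity basis.
vacuum pump: 80 − 20·log₁₀(48.0/4.9) = 80 − 19.82 = 60.18 dB(A).
refrigeration condenser: 73 − 20·log₁₀(41.1/3.0) = 73 − 22.73 = 50.27 dB(A).
transformer: 61 − 20·log₁₀(20.7/2.4) = 61 − 18.72 = 42.28 dB(A).
Σ 10^(L/10) = 1.165e+06 → L_total = 10·log₁₀(1.165e+06) = 60.66 dB(A).

60.7 dB(A)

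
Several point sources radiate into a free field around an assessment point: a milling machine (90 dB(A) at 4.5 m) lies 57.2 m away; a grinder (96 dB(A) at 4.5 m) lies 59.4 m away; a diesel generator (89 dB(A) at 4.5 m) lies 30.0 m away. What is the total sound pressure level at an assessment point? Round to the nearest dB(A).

Propagate each source to the receiver with L = L_ref − 20·log₁₀(r/r_ref), then add intensities.
milling machine: 90 − 20·log₁₀(57.2/4.5) = 90 − 22.08 = 67.92 dB(A).
grinder: 96 − 20·log₁₀(59.4/4.5) = 96 − 22.41 = 73.59 dB(A).
diesel generator: 89 − 20·log₁₀(30.0/4.5) = 89 − 16.48 = 72.52 dB(A).
Σ 10^(L/10) = 4.691e+07 → L_total = 10·log₁₀(4.691e+07) = 76.71 dB(A).

77 dB(A)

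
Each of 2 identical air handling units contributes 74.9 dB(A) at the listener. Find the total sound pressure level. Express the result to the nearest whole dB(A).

78 dB(A)

N identical incoherent sources raise the level by 10·log₁₀ N.
L_total = 74.9 + 10·log₁₀(2) = 74.9 + 3.010 = 77.91 dB(A).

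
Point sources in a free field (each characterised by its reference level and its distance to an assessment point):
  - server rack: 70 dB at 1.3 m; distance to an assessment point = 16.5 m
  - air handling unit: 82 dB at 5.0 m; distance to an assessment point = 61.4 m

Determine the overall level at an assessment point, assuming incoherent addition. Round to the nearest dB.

Apply inverse-square spreading to bring every level to the receiver, then sum 10^(L/10).
server rack: 70 − 20·log₁₀(16.5/1.3) = 70 − 22.07 = 47.93 dB.
air handling unit: 82 − 20·log₁₀(61.4/5.0) = 82 − 21.78 = 60.22 dB.
Σ 10^(L/10) = 1.113e+06 → L_total = 10·log₁₀(1.113e+06) = 60.47 dB.

60 dB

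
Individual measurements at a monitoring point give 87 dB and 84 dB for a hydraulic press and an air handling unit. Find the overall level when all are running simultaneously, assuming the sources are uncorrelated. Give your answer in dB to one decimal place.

Incoherent sources combine by intensity addition: L_total = 10·log₁₀(Σ 10^(L_i/10)).
Σ 10^(L/10) = 10^(87/10) + 10^(84/10) = 7.524e+08.
L_total = 10·log₁₀(7.524e+08) = 88.76 dB.

88.8 dB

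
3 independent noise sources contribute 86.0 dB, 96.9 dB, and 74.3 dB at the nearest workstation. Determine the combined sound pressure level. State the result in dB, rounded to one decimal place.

For uncorrelated sources the intensities add, so convert each level to linear form, sum, and take 10·log₁₀ of the total.
Σ 10^(L/10) = 10^(86.0/10) + 10^(96.9/10) + 10^(74.3/10) = 5.323e+09.
L_total = 10·log₁₀(5.323e+09) = 97.26 dB.

97.3 dB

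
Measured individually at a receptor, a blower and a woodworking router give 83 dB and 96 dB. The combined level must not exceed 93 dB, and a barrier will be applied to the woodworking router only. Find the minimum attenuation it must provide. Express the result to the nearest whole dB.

3 dB

The untreated sources together contribute 10^(83/10) = 1.995e+08, i.e. 83.00 dB.
The limit corresponds to 10^(93/10) = 1.995e+09; subtracting the fixed part leaves 1.796e+09 for the woodworking router, i.e. 92.54 dB.
Required insertion loss = 96 − 92.54 = 3.46 dB.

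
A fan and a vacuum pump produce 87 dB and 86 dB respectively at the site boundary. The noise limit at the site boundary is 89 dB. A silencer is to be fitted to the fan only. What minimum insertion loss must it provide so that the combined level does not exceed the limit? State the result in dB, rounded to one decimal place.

1.0 dB

Fixed contribution from the other source: Σ 10^(L/10) = 10^(86/10) = 3.981e+08 (86.00 dB).
To meet 89 dB overall, the treated fan may contribute at most 10^(89/10) − 3.981e+08 = 3.962e+08, i.e. 85.98 dB.
Required insertion loss = 87 − 85.98 = 1.02 dB.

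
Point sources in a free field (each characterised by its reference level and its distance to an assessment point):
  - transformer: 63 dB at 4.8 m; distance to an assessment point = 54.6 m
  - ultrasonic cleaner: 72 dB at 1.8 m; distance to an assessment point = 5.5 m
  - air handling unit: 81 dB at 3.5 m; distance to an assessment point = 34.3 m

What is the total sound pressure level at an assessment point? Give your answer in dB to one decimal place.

First find each source's level at the receiver (point-source: −20·log₁₀(r/r_ref)), then combine on an intensity basis.
transformer: 63 − 20·log₁₀(54.6/4.8) = 63 − 21.12 = 41.88 dB.
ultrasonic cleaner: 72 − 20·log₁₀(5.5/1.8) = 72 − 9.70 = 62.30 dB.
air handling unit: 81 − 20·log₁₀(34.3/3.5) = 81 − 19.82 = 61.18 dB.
Σ 10^(L/10) = 3.024e+06 → L_total = 10·log₁₀(3.024e+06) = 64.81 dB.

64.8 dB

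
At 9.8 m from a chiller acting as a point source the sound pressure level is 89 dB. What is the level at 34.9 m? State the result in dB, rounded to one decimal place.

Spherical spreading from a point source gives a 20·log₁₀(r₂/r₁) drop.
L₂ = 89 − 20·log₁₀(34.9/9.8) = 89 − 11.032 = 77.97 dB.

78.0 dB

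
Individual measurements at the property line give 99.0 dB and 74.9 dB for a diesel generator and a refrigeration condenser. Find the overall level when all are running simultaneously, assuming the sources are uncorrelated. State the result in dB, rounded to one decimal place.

99.0 dB

Incoherent sources combine by intensity addition: L_total = 10·log₁₀(Σ 10^(L_i/10)).
Σ 10^(L/10) = 10^(99.0/10) + 10^(74.9/10) = 7.974e+09.
L_total = 10·log₁₀(7.974e+09) = 99.02 dB.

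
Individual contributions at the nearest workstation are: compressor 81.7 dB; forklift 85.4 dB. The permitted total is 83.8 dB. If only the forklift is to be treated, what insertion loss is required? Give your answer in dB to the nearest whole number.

6 dB

The untreated sources together contribute 10^(81.7/10) = 1.479e+08, i.e. 81.70 dB.
To meet 83.8 dB overall, the treated forklift may contribute at most 10^(83.8/10) − 1.479e+08 = 9.197e+07, i.e. 79.64 dB.
Required insertion loss = 85.4 − 79.64 = 5.76 dB.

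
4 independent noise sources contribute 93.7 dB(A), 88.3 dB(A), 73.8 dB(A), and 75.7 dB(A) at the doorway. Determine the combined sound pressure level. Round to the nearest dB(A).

95 dB(A)

Incoherent sources combine by intensity addition: L_total = 10·log₁₀(Σ 10^(L_i/10)).
Σ 10^(L/10) = 10^(93.7/10) + 10^(88.3/10) + 10^(73.8/10) + 10^(75.7/10) = 3.081e+09.
L_total = 10·log₁₀(3.081e+09) = 94.89 dB(A).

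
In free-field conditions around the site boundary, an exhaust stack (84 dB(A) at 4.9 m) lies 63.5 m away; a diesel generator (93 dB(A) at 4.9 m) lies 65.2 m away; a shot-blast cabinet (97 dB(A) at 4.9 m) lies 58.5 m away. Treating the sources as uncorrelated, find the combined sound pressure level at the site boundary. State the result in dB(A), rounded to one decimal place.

Propagate each source to the receiver with L = L_ref − 20·log₁₀(r/r_ref), then add intensities.
exhaust stack: 84 − 20·log₁₀(63.5/4.9) = 84 − 22.25 = 61.75 dB(A).
diesel generator: 93 − 20·log₁₀(65.2/4.9) = 93 − 22.48 = 70.52 dB(A).
shot-blast cabinet: 97 − 20·log₁₀(58.5/4.9) = 97 − 21.54 = 75.46 dB(A).
Σ 10^(L/10) = 4.793e+07 → L_total = 10·log₁₀(4.793e+07) = 76.81 dB(A).

76.8 dB(A)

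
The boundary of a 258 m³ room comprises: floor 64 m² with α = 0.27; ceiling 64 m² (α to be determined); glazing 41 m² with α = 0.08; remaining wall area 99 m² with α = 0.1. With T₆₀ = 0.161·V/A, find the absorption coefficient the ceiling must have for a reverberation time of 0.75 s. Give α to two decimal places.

Required total absorption A = 0.161·258/0.75 = 55.38 m².
Absorption from the other surfaces = 64·0.27 + 41·0.08 + 99·0.1 = 30.46 m², so the ceiling must supply 24.92 m² over 64 m².
α = 24.92/64 = 0.389.

0.39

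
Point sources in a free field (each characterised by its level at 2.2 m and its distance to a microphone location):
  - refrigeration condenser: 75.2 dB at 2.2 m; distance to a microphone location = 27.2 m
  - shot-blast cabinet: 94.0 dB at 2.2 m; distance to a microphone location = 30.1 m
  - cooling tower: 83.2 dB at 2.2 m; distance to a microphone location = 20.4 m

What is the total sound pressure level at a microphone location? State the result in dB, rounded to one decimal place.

Apply inverse-square spreading to bring every level to the receiver, then sum 10^(L/10).
refrigeration condenser: 75.2 − 20·log₁₀(27.2/2.2) = 75.2 − 21.84 = 53.36 dB.
shot-blast cabinet: 94.0 − 20·log₁₀(30.1/2.2) = 94.0 − 22.72 = 71.28 dB.
cooling tower: 83.2 − 20·log₁₀(20.4/2.2) = 83.2 − 19.34 = 63.86 dB.
Σ 10^(L/10) = 1.607e+07 → L_total = 10·log₁₀(1.607e+07) = 72.06 dB.

72.1 dB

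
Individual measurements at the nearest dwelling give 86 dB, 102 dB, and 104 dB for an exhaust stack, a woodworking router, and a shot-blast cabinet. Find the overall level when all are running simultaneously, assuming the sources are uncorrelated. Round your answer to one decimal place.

Incoherent sources combine by intensity addition: L_total = 10·log₁₀(Σ 10^(L_i/10)).
Σ 10^(L/10) = 10^(86/10) + 10^(102/10) + 10^(104/10) = 4.137e+10.
L_total = 10·log₁₀(4.137e+10) = 106.17 dB.

106.2 dB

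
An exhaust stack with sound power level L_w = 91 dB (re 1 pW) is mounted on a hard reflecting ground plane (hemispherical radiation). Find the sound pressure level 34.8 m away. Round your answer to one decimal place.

52.2 dB

The power spreads over a hemisphere of area 2π·r², so L_p = L_w − 10·log₁₀(2π·r²).
2π·r² = 7609 m², 10·log₁₀ of that is 38.813 dB.
L_p = 91 − 38.813 = 52.19 dB.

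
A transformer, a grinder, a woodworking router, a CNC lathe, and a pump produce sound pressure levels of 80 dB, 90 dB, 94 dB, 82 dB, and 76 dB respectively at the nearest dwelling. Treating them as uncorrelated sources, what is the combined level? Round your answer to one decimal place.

For uncorrelated sources the intensities add, so convert each level to linear form, sum, and take 10·log₁₀ of the total.
Σ 10^(L/10) = 10^(80/10) + 10^(90/10) + 10^(94/10) + 10^(82/10) + 10^(76/10) = 3.810e+09.
L_total = 10·log₁₀(3.810e+09) = 95.81 dB.

95.8 dB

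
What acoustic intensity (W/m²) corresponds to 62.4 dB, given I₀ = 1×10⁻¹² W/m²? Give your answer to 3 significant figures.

1.74e-06 W/m²

I = I₀·10^(L/10) = 10⁻¹² × 10^(62.4/10) = 10^(-5.760).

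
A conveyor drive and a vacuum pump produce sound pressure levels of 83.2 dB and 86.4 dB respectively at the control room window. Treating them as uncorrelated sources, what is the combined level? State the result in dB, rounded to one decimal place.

88.1 dB

Incoherent sources combine by intensity addition: L_total = 10·log₁₀(Σ 10^(L_i/10)).
Σ 10^(L/10) = 10^(83.2/10) + 10^(86.4/10) = 6.454e+08.
L_total = 10·log₁₀(6.454e+08) = 88.10 dB.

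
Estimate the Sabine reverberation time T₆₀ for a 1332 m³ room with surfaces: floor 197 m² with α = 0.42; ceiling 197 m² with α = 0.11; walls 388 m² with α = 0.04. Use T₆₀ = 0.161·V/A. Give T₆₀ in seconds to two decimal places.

1.79 s

Summing Sᵢαᵢ: 197·0.42 + 197·0.11 + 388·0.04 = 119.93 m².
T₆₀ = 0.161 × 1332 / 119.93 = 1.788 s.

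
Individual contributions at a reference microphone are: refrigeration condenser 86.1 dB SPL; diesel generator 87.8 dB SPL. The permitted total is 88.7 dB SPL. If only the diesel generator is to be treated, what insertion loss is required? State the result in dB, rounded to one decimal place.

The untreated sources together contribute 10^(86.1/10) = 4.074e+08, i.e. 86.10 dB SPL.
To meet 88.7 dB SPL overall, the treated diesel generator may contribute at most 10^(88.7/10) − 4.074e+08 = 3.339e+08, i.e. 85.24 dB SPL.
Required insertion loss = 87.8 − 85.24 = 2.56 dB.

2.6 dB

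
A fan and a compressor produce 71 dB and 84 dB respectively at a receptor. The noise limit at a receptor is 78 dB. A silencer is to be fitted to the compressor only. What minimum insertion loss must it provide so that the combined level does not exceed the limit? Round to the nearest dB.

7 dB

Fixed contribution from the other source: Σ 10^(L/10) = 10^(71/10) = 1.259e+07 (71.00 dB).
The limit corresponds to 10^(78/10) = 6.310e+07; subtracting the fixed part leaves 5.051e+07 for the compressor, i.e. 77.03 dB.
So the compressor must be reduced from 84 to 77.03 dB: IL = 6.97 dB.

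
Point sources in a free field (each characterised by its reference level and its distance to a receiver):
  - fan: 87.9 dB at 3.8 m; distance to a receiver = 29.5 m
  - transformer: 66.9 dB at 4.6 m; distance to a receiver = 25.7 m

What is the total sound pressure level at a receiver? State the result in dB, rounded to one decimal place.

70.2 dB

Apply inverse-square spreading to bring every level to the receiver, then sum 10^(L/10).
fan: 87.9 − 20·log₁₀(29.5/3.8) = 87.9 − 17.80 = 70.10 dB.
transformer: 66.9 − 20·log₁₀(25.7/4.6) = 66.9 − 14.94 = 51.96 dB.
Σ 10^(L/10) = 1.039e+07 → L_total = 10·log₁₀(1.039e+07) = 70.17 dB.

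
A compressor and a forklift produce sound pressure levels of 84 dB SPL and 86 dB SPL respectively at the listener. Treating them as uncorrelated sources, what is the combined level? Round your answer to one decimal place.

88.1 dB SPL

For uncorrelated sources the intensities add, so convert each level to linear form, sum, and take 10·log₁₀ of the total.
Σ 10^(L/10) = 10^(84/10) + 10^(86/10) = 6.493e+08.
L_total = 10·log₁₀(6.493e+08) = 88.12 dB SPL.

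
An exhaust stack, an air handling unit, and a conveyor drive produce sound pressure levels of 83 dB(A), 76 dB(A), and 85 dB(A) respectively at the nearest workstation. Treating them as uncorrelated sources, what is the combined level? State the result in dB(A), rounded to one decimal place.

87.4 dB(A)

Incoherent sources combine by intensity addition: L_total = 10·log₁₀(Σ 10^(L_i/10)).
Σ 10^(L/10) = 10^(83/10) + 10^(76/10) + 10^(85/10) = 5.556e+08.
L_total = 10·log₁₀(5.556e+08) = 87.45 dB(A).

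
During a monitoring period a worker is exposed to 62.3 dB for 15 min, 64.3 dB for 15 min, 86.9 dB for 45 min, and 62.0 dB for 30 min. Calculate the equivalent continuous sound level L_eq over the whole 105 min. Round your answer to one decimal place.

83.2 dB

Weight each interval's intensity by its duration and average over T = 105 min:
Σ tᵢ·10^(Lᵢ/10) = 15·10^(62.3/10) + 15·10^(64.3/10) + 45·10^(86.9/10) + 30·10^(62.0/10) = 2.215e+10.
L_eq = 10·log₁₀(2.215e+10/105) = 83.24 dB.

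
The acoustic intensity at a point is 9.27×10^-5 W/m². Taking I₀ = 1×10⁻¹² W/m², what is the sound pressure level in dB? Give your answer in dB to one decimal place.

79.7 dB

I/I₀ = 9.27×10^-5/10⁻¹² = 9.27×10^7, and L = 10·log₁₀(I/I₀).
L = 10·(0.9671 + 7) = 79.67 dB.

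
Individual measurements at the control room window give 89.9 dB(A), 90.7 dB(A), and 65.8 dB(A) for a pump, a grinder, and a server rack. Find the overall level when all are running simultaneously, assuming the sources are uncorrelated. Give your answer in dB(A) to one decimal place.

93.3 dB(A)

Incoherent sources combine by intensity addition: L_total = 10·log₁₀(Σ 10^(L_i/10)).
Σ 10^(L/10) = 10^(89.9/10) + 10^(90.7/10) + 10^(65.8/10) = 2.156e+09.
L_total = 10·log₁₀(2.156e+09) = 93.34 dB(A).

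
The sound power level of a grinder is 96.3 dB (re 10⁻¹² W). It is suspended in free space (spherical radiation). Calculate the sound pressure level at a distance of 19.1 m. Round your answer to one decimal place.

59.7 dB

Free-field spherical radiation: L_p = L_w − 10·log₁₀(4π·r²), r = 19.1 m.
4π·r² = 4584 m², 10·log₁₀ of that is 36.613 dB.
L_p = 96.3 − 36.613 = 59.69 dB.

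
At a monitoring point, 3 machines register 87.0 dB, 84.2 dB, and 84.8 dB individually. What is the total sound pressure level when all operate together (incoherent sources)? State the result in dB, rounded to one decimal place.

90.3 dB

For uncorrelated sources the intensities add, so convert each level to linear form, sum, and take 10·log₁₀ of the total.
Σ 10^(L/10) = 10^(87.0/10) + 10^(84.2/10) + 10^(84.8/10) = 1.066e+09.
L_total = 10·log₁₀(1.066e+09) = 90.28 dB.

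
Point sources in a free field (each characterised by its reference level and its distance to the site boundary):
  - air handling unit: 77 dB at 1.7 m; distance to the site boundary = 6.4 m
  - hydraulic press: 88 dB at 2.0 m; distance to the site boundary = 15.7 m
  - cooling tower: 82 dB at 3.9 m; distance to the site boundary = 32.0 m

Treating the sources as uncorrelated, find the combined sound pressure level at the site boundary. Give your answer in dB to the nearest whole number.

72 dB

Apply inverse-square spreading to bring every level to the receiver, then sum 10^(L/10).
air handling unit: 77 − 20·log₁₀(6.4/1.7) = 77 − 11.51 = 65.49 dB.
hydraulic press: 88 − 20·log₁₀(15.7/2.0) = 88 − 17.90 = 70.10 dB.
cooling tower: 82 − 20·log₁₀(32.0/3.9) = 82 − 18.28 = 63.72 dB.
Σ 10^(L/10) = 1.613e+07 → L_total = 10·log₁₀(1.613e+07) = 72.08 dB.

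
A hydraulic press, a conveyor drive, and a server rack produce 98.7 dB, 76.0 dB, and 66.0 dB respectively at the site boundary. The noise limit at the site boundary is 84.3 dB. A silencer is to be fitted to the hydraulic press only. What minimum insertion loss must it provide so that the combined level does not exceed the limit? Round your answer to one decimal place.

Fixed contribution from the other sources: Σ 10^(L/10) = 10^(76.0/10) + 10^(66.0/10) = 4.379e+07 (76.41 dB).
To meet 84.3 dB overall, the treated hydraulic press may contribute at most 10^(84.3/10) − 4.379e+07 = 2.254e+08, i.e. 83.53 dB.
So the hydraulic press must be reduced from 98.7 to 83.53 dB: IL = 15.17 dB.

15.2 dB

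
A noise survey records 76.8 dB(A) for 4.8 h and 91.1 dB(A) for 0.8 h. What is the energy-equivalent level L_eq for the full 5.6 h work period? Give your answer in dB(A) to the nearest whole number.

The energy average is taken in the linear domain: L_eq = 10·log₁₀[(Σ tᵢ·10^(Lᵢ/10))/T], T = 5.6 h.
Σ tᵢ·10^(Lᵢ/10) = 4.8·10^(76.8/10) + 0.8·10^(91.1/10) = 1.260e+09.
L_eq = 10·log₁₀(1.260e+09/5.6) = 83.52 dB(A).

84 dB(A)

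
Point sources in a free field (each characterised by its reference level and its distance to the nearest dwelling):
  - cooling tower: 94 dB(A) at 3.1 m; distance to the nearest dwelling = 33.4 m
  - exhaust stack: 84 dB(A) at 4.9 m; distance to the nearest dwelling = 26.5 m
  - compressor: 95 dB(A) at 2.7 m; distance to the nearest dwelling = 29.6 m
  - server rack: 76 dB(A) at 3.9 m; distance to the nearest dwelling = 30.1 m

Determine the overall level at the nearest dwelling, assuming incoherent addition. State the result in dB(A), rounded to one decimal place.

77.6 dB(A)

Propagate each source to the receiver with L = L_ref − 20·log₁₀(r/r_ref), then add intensities.
cooling tower: 94 − 20·log₁₀(33.4/3.1) = 94 − 20.65 = 73.35 dB(A).
exhaust stack: 84 − 20·log₁₀(26.5/4.9) = 84 − 14.66 = 69.34 dB(A).
compressor: 95 − 20·log₁₀(29.6/2.7) = 95 − 20.80 = 74.20 dB(A).
server rack: 76 − 20·log₁₀(30.1/3.9) = 76 − 17.75 = 58.25 dB(A).
Σ 10^(L/10) = 5.721e+07 → L_total = 10·log₁₀(5.721e+07) = 77.57 dB(A).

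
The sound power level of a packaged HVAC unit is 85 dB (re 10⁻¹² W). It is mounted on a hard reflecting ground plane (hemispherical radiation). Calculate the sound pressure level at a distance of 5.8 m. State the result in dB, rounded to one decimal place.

61.7 dB

The power spreads over a hemisphere of area 2π·r², so L_p = L_w − 10·log₁₀(2π·r²).
2π·r² = 211.4 m², 10·log₁₀ of that is 23.250 dB.
L_p = 85 − 23.250 = 61.75 dB.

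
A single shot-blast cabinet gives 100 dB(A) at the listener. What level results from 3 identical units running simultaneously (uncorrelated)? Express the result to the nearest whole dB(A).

L_total = L₁ + 10·log₁₀ N for N identical incoherent sources.
L_total = 100 + 10·log₁₀(3) = 100 + 4.771 = 104.77 dB(A).

105 dB(A)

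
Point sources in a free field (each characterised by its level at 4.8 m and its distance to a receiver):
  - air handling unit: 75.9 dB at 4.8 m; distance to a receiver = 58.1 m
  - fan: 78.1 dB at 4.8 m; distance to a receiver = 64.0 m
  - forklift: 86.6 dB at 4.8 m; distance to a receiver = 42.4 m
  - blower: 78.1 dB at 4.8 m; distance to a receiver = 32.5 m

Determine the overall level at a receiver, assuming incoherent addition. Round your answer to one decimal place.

69.0 dB

Apply inverse-square spreading to bring every level to the receiver, then sum 10^(L/10).
air handling unit: 75.9 − 20·log₁₀(58.1/4.8) = 75.9 − 21.66 = 54.24 dB.
fan: 78.1 − 20·log₁₀(64.0/4.8) = 78.1 − 22.50 = 55.60 dB.
forklift: 86.6 − 20·log₁₀(42.4/4.8) = 86.6 − 18.92 = 67.68 dB.
blower: 78.1 − 20·log₁₀(32.5/4.8) = 78.1 − 16.61 = 61.49 dB.
Σ 10^(L/10) = 7.895e+06 → L_total = 10·log₁₀(7.895e+06) = 68.97 dB.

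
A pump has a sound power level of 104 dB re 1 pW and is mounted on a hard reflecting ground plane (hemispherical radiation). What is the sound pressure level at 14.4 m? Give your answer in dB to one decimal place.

72.9 dB

The power spreads over a hemisphere of area 2π·r², so L_p = L_w − 10·log₁₀(2π·r²).
2π·r² = 1303 m², 10·log₁₀ of that is 31.149 dB.
L_p = 104 − 31.149 = 72.85 dB.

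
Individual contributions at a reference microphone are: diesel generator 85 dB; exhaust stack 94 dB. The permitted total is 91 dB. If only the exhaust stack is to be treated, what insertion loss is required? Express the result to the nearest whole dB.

The untreated sources together contribute 10^(85/10) = 3.162e+08, i.e. 85.00 dB.
The limit corresponds to 10^(91/10) = 1.259e+09; subtracting the fixed part leaves 9.427e+08 for the exhaust stack, i.e. 89.74 dB.
So the exhaust stack must be reduced from 94 to 89.74 dB: IL = 4.26 dB.

4 dB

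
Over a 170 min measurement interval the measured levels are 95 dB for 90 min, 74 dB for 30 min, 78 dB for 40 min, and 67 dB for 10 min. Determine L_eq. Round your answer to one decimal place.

92.3 dB

Weight each interval's intensity by its duration and average over T = 170 min:
Σ tᵢ·10^(Lᵢ/10) = 90·10^(95/10) + 30·10^(74/10) + 40·10^(78/10) + 10·10^(67/10) = 2.879e+11.
L_eq = 10·log₁₀(2.879e+11/170) = 92.29 dB.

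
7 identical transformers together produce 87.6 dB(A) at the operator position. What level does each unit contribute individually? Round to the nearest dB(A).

Dividing the total intensity by 7 lowers the level by 10·log₁₀ 7 = 8.451 dB: L₁ = 87.6 − 8.451.

79 dB(A)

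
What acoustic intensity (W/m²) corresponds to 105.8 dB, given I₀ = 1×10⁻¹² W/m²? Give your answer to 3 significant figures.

L = 10·log₁₀(I/I₀) ⇒ I = I₀·10^(L/10) = 10⁻¹² × 10^10.58.

0.0380 W/m²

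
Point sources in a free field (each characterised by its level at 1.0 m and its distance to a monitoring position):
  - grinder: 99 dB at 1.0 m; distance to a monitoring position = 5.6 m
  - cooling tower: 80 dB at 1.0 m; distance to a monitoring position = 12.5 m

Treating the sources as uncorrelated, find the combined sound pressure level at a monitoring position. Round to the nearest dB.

84 dB

First find each source's level at the receiver (point-source: −20·log₁₀(r/r_ref)), then combine on an intensity basis.
grinder: 99 − 20·log₁₀(5.6/1.0) = 99 − 14.96 = 84.04 dB.
cooling tower: 80 − 20·log₁₀(12.5/1.0) = 80 − 21.94 = 58.06 dB.
Σ 10^(L/10) = 2.539e+08 → L_total = 10·log₁₀(2.539e+08) = 84.05 dB.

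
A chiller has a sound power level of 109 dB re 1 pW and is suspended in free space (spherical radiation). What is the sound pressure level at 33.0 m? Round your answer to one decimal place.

67.6 dB

L_p = L_w − 10·log₁₀(4π·r²) with r = 33.0 m.
4π·r² = 1.368e+04 m², 10·log₁₀ of that is 41.362 dB.
L_p = 109 − 41.362 = 67.64 dB.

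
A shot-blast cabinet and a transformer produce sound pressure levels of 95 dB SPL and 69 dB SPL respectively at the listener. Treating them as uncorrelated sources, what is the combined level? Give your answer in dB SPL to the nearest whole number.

95 dB SPL

Incoherent sources combine by intensity addition: L_total = 10·log₁₀(Σ 10^(L_i/10)).
Σ 10^(L/10) = 10^(95/10) + 10^(69/10) = 3.170e+09.
L_total = 10·log₁₀(3.170e+09) = 95.01 dB SPL.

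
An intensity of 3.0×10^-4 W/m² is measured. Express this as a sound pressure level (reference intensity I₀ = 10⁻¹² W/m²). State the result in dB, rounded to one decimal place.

Dividing by I₀ shifts the exponent by 12: I/I₀ = 3.0×10^8.
L = 10·(0.4771 + 8) = 84.77 dB.

84.8 dB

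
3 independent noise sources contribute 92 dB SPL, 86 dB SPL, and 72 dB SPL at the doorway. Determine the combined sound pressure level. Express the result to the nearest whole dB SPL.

93 dB SPL

For uncorrelated sources the intensities add, so convert each level to linear form, sum, and take 10·log₁₀ of the total.
Σ 10^(L/10) = 10^(92/10) + 10^(86/10) + 10^(72/10) = 1.999e+09.
L_total = 10·log₁₀(1.999e+09) = 93.01 dB SPL.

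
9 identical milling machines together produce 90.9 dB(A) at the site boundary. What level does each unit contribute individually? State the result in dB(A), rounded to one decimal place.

81.4 dB(A)

9 equal contributions raise the level by 10·log₁₀ 9 = 9.542 dB, so each unit alone gives 90.9 − 9.542.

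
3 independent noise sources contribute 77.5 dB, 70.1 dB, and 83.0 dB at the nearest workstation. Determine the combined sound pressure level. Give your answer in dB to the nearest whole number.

84 dB

Incoherent sources combine by intensity addition: L_total = 10·log₁₀(Σ 10^(L_i/10)).
Σ 10^(L/10) = 10^(77.5/10) + 10^(70.1/10) + 10^(83.0/10) = 2.660e+08.
L_total = 10·log₁₀(2.660e+08) = 84.25 dB.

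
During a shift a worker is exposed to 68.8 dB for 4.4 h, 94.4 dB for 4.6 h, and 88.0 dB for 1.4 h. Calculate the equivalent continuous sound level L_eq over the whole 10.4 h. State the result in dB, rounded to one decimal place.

The energy average is taken in the linear domain: L_eq = 10·log₁₀[(Σ tᵢ·10^(Lᵢ/10))/T], T = 10.4 h.
Σ tᵢ·10^(Lᵢ/10) = 4.4·10^(68.8/10) + 4.6·10^(94.4/10) + 1.4·10^(88.0/10) = 1.359e+10.
L_eq = 10·log₁₀(1.359e+10/10.4) = 91.16 dB.

91.2 dB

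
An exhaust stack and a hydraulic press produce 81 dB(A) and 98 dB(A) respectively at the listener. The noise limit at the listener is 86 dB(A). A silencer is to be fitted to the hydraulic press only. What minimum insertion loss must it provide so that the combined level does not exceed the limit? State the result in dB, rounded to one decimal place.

13.7 dB

The untreated sources together contribute 10^(81/10) = 1.259e+08, i.e. 81.00 dB(A).
To meet 86 dB(A) overall, the treated hydraulic press may contribute at most 10^(86/10) − 1.259e+08 = 2.722e+08, i.e. 84.35 dB(A).
So the hydraulic press must be reduced from 98 to 84.35 dB(A): IL = 13.65 dB.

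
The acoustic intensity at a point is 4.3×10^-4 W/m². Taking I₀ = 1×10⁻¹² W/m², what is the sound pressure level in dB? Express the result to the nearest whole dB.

86 dB

L = 10·log₁₀(I/I₀) = 10·log₁₀(4.3×10^-4/10⁻¹²) = 10·log₁₀(4.3×10^8).
L = 10·(0.6335 + 8) = 86.33 dB.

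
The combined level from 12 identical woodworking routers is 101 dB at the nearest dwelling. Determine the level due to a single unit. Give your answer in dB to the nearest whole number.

12 equal contributions raise the level by 10·log₁₀ 12 = 10.792 dB, so each unit alone gives 101 − 10.792.

90 dB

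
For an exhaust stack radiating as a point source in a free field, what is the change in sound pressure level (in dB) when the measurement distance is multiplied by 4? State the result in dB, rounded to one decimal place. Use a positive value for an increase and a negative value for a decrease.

With spherical spreading the level changes by −20·log₁₀(r₂/r₁).
ΔL = −20·log₁₀(4) = -12.04 dB.

-12.0 dB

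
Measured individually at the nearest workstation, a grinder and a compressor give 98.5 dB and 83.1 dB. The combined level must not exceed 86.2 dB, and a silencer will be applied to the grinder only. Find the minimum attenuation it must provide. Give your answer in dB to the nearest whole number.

15 dB

Everything except the grinder sums to 10^(83.1/10) = 2.042e+08 in linear terms, 83.10 dB.
To meet 86.2 dB overall, the treated grinder may contribute at most 10^(86.2/10) − 2.042e+08 = 2.127e+08, i.e. 83.28 dB.
Required insertion loss = 98.5 − 83.28 = 15.22 dB.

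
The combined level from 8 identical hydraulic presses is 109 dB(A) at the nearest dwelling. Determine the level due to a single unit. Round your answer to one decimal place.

100.0 dB(A)

8 equal contributions raise the level by 10·log₁₀ 8 = 9.031 dB, so each unit alone gives 109 − 9.031.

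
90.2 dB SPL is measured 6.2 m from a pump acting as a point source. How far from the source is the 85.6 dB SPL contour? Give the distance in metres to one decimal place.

10.5 m

Point-source spreading drops the level by 20·log₁₀(r₂/r₁); inverting, r₂/r₁ = 10^(ΔL/20).
r₂ = 6.2·10^((90.2−85.6)/20) = 6.2·10^(4.6/20) = 10.53 m.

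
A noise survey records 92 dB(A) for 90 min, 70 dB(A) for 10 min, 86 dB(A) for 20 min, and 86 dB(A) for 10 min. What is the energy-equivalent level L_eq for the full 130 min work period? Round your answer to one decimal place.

L_eq = 10·log₁₀[(1/T)·Σ tᵢ·10^(Lᵢ/10)] with T = 130 min.
Σ tᵢ·10^(Lᵢ/10) = 90·10^(92/10) + 10·10^(70/10) + 20·10^(86/10) + 10·10^(86/10) = 1.547e+11.
L_eq = 10·log₁₀(1.547e+11/130) = 90.76 dB(A).

90.8 dB(A)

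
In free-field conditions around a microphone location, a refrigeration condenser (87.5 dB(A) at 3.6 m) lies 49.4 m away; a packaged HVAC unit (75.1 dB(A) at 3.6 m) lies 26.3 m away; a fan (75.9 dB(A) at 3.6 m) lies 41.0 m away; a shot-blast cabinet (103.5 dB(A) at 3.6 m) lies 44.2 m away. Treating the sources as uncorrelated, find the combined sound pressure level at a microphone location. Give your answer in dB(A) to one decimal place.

First find each source's level at the receiver (point-source: −20·log₁₀(r/r_ref)), then combine on an intensity basis.
refrigeration condenser: 87.5 − 20·log₁₀(49.4/3.6) = 87.5 − 22.75 = 64.75 dB(A).
packaged HVAC unit: 75.1 − 20·log₁₀(26.3/3.6) = 75.1 − 17.27 = 57.83 dB(A).
fan: 75.9 − 20·log₁₀(41.0/3.6) = 75.9 − 21.13 = 54.77 dB(A).
shot-blast cabinet: 103.5 − 20·log₁₀(44.2/3.6) = 103.5 − 21.78 = 81.72 dB(A).
Σ 10^(L/10) = 1.524e+08 → L_total = 10·log₁₀(1.524e+08) = 81.83 dB(A).

81.8 dB(A)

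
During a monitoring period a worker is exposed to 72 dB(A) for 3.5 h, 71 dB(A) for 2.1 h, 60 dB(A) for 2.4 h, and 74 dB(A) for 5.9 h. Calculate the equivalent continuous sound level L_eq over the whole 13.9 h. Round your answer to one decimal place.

72.2 dB(A)

L_eq = 10·log₁₀[(1/T)·Σ tᵢ·10^(Lᵢ/10)] with T = 13.9 h.
Σ tᵢ·10^(Lᵢ/10) = 3.5·10^(72/10) + 2.1·10^(71/10) + 2.4·10^(60/10) + 5.9·10^(74/10) = 2.325e+08.
L_eq = 10·log₁₀(2.325e+08/13.9) = 72.23 dB(A).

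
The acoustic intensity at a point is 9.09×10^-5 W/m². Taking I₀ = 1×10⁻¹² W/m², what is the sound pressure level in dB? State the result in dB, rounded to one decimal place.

Dividing by I₀ shifts the exponent by 12: I/I₀ = 9.09×10^7.
L = 10·(0.9586 + 7) = 79.59 dB.

79.6 dB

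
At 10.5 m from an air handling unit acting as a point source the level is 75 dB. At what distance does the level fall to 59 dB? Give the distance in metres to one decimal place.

66.3 m

For a point source L₁ − L₂ = 20·log₁₀(r₂/r₁), so r₂ = r₁·10^((L₁−L₂)/20).
r₂ = 10.5·10^((75−59)/20) = 10.5·10^(16.0/20) = 66.25 m.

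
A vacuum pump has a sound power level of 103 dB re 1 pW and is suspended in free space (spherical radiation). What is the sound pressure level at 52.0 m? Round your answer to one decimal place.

L_p = L_w − 10·log₁₀(4π·r²) with r = 52.0 m.
4π·r² = 3.398e+04 m², 10·log₁₀ of that is 45.312 dB.
L_p = 103 − 45.312 = 57.69 dB.

57.7 dB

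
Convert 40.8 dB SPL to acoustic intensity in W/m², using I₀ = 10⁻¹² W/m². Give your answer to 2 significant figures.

I = I₀·10^(L/10) = 10⁻¹² × 10^(40.8/10) = 10^(-7.920).

1.2e-08 W/m²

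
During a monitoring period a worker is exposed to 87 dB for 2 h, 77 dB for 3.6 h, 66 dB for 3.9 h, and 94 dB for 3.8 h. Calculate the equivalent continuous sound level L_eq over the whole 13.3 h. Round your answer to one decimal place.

89.1 dB

The energy average is taken in the linear domain: L_eq = 10·log₁₀[(Σ tᵢ·10^(Lᵢ/10))/T], T = 13.3 h.
Σ tᵢ·10^(Lᵢ/10) = 2·10^(87/10) + 3.6·10^(77/10) + 3.9·10^(66/10) + 3.8·10^(94/10) = 1.074e+10.
L_eq = 10·log₁₀(1.074e+10/13.3) = 89.07 dB.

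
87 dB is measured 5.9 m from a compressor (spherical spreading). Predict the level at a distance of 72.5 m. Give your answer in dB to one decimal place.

65.2 dB

Spherical spreading from a point source gives a 20·log₁₀(r₂/r₁) drop.
L₂ = 87 − 20·log₁₀(72.5/5.9) = 87 − 21.790 = 65.21 dB.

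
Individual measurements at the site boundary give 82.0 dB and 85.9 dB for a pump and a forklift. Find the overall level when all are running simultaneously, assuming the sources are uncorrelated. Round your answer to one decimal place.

87.4 dB

Incoherent sources combine by intensity addition: L_total = 10·log₁₀(Σ 10^(L_i/10)).
Σ 10^(L/10) = 10^(82.0/10) + 10^(85.9/10) = 5.475e+08.
L_total = 10·log₁₀(5.475e+08) = 87.38 dB.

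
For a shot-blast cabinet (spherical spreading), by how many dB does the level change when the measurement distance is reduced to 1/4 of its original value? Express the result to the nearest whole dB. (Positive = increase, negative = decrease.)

With spherical spreading the level changes by −20·log₁₀(r₂/r₁).
ΔL = −20·log₁₀(0.25) = +12.04 dB.

+12 dB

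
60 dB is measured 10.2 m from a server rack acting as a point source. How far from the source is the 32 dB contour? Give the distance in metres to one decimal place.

256.2 m

The 28.0 dB drop corresponds to a distance ratio of 10^(28.0/20) for a point source.
r₂ = 10.2·10^((60−32)/20) = 10.2·10^(28.0/20) = 256.21 m.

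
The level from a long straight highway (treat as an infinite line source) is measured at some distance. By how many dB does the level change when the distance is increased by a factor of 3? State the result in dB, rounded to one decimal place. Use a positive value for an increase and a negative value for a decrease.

-4.8 dB

With cylindrical spreading the level changes by −10·log₁₀(r₂/r₁).
ΔL = −10·log₁₀(3) = -4.77 dB.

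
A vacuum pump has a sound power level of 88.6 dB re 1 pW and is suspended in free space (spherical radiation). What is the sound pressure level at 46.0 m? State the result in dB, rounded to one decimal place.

The power spreads over a sphere of area 4π·r², so L_p = L_w − 10·log₁₀(4π·r²).
4π·r² = 2.659e+04 m², 10·log₁₀ of that is 44.247 dB.
L_p = 88.6 − 44.247 = 44.35 dB.

44.4 dB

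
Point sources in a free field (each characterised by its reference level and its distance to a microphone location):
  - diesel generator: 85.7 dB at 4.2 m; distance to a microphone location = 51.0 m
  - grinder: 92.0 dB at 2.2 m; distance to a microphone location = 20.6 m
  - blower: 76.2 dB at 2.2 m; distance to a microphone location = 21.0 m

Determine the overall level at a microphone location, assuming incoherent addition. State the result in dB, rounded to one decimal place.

Propagate each source to the receiver with L = L_ref − 20·log₁₀(r/r_ref), then add intensities.
diesel generator: 85.7 − 20·log₁₀(51.0/4.2) = 85.7 − 21.69 = 64.01 dB.
grinder: 92.0 − 20·log₁₀(20.6/2.2) = 92.0 − 19.43 = 72.57 dB.
blower: 76.2 − 20·log₁₀(21.0/2.2) = 76.2 − 19.60 = 56.60 dB.
Σ 10^(L/10) = 2.105e+07 → L_total = 10·log₁₀(2.105e+07) = 73.23 dB.

73.2 dB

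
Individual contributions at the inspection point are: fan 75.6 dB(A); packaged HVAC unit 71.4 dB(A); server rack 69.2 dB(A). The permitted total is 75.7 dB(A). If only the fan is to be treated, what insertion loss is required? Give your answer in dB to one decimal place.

Fixed contribution from the other sources: Σ 10^(L/10) = 10^(71.4/10) + 10^(69.2/10) = 2.212e+07 (73.45 dB(A)).
The limit corresponds to 10^(75.7/10) = 3.715e+07; subtracting the fixed part leaves 1.503e+07 for the fan, i.e. 71.77 dB(A).
Required insertion loss = 75.6 − 71.77 = 3.83 dB.

3.8 dB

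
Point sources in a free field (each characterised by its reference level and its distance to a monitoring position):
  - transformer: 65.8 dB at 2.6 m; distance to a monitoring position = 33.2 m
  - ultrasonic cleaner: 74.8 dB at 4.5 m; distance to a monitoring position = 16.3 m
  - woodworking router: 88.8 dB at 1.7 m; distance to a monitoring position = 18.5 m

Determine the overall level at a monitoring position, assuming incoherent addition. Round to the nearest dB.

69 dB

First find each source's level at the receiver (point-source: −20·log₁₀(r/r_ref)), then combine on an intensity basis.
transformer: 65.8 − 20·log₁₀(33.2/2.6) = 65.8 − 22.12 = 43.68 dB.
ultrasonic cleaner: 74.8 − 20·log₁₀(16.3/4.5) = 74.8 − 11.18 = 63.62 dB.
woodworking router: 88.8 − 20·log₁₀(18.5/1.7) = 88.8 − 20.73 = 68.07 dB.
Σ 10^(L/10) = 8.731e+06 → L_total = 10·log₁₀(8.731e+06) = 69.41 dB.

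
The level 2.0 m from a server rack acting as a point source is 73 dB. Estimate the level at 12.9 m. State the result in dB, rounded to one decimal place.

56.8 dB

Spherical spreading from a point source gives a 20·log₁₀(r₂/r₁) drop.
L₂ = 73 − 20·log₁₀(12.9/2.0) = 73 − 16.191 = 56.81 dB.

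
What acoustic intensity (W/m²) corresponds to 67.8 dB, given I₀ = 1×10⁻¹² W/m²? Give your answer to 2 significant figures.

6.0e-06 W/m²

L = 10·log₁₀(I/I₀) ⇒ I = I₀·10^(L/10) = 10⁻¹² × 10^6.78.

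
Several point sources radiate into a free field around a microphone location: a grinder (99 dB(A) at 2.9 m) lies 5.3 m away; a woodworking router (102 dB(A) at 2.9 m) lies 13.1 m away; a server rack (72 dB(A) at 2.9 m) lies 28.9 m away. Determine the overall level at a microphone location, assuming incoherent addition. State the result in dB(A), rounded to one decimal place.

95.0 dB(A)

First find each source's level at the receiver (point-source: −20·log₁₀(r/r_ref)), then combine on an intensity basis.
grinder: 99 − 20·log₁₀(5.3/2.9) = 99 − 5.24 = 93.76 dB(A).
woodworking router: 102 − 20·log₁₀(13.1/2.9) = 102 − 13.10 = 88.90 dB(A).
server rack: 72 − 20·log₁₀(28.9/2.9) = 72 − 19.97 = 52.03 dB(A).
Σ 10^(L/10) = 3.155e+09 → L_total = 10·log₁₀(3.155e+09) = 94.99 dB(A).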